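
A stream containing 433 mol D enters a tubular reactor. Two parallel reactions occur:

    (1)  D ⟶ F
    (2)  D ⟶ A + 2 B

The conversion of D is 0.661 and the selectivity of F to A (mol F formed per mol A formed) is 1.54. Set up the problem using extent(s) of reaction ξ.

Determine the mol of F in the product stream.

174 mol

Conversion of D: D consumed = 0.661 × 433 = 286.2 mol = 1ξ₁ + 1ξ₂.
Selectivity: 1ξ₁ / (1ξ₂) = 1.54 → ξ₁ = 1.54 ξ₂.
Substitute: (1·1.54 + 1) ξ₂ = 286.2 → ξ₂ = 112.7 mol, ξ₁ = 173.5 mol.
Outlet amounts (n = n₀ + Σ ν·ξ):
  D: 433 − 1(173.5) − 1(112.7) = 146.8
  F: 0 + 1(173.5) = 173.5
  A: 0 + 1(112.7) = 112.7
  B: 0 + 2(112.7) = 225.4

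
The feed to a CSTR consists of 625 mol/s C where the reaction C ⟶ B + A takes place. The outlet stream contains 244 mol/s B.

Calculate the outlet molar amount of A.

244 mol/s

For B: n = n₀ + 1ξ → 244 = 0 + 1ξ, giving ξ = 244 mol/s.
Outlet amounts (n = n₀ + ν ξ):
  C: 625 − 1(244) = 381
  B: 0 + 1(244) = 244
  A: 0 + 1(244) = 244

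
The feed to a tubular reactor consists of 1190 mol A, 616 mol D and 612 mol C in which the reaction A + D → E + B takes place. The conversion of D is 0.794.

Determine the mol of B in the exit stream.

489 mol

D reacted = 0.794 × 616 = 489.1 mol; ν_D = −1, so ξ = 489.1/1 = 489.1 mol.
Outlet amounts (n = n₀ + ν ξ):
  A: 1190 − 1(489.1) = 700.9
  D: 616 − 1(489.1) = 126.9
  E: 0 + 1(489.1) = 489.1
  B: 0 + 1(489.1) = 489.1
  C: 612 (inert)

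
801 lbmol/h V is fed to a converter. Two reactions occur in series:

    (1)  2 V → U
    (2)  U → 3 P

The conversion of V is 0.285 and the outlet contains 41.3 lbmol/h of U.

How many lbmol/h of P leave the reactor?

Conversion of V: V consumed = 2ξ₁ = 0.285 × 801 → ξ₁ = 114.1 lbmol/h.
U balance: n_U = 0 + 1ξ₁ − 1ξ₂ = 41.3 → ξ₂ = (1·114.1 − 41.3)/1 = 72.84 lbmol/h.
Outlet amounts (n = n₀ + Σ ν·ξ):
  V: 801 − 2(114.1) = 572.7
  U: 0 + 1(114.1) − 1(72.84) = 41.3
  P: 0 + 3(72.84) = 218.5

219 lbmol/h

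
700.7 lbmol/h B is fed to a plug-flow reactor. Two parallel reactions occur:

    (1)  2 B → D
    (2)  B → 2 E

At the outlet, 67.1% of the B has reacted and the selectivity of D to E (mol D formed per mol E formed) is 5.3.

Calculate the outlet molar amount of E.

42.4 lbmol/h

Conversion of B: B consumed = 0.671 × 700.7 = 470.2 lbmol/h = 2ξ₁ + 1ξ₂.
Selectivity: 1ξ₁ / (2ξ₂) = 5.3 → ξ₁ = 10.6 ξ₂.
Substitute: (2·10.6 + 1) ξ₂ = 470.2 → ξ₂ = 21.18 lbmol/h, ξ₁ = 224.5 lbmol/h.
Outlet amounts (n = n₀ + Σ ν·ξ):
  B: 700.7 − 2(224.5) − 1(21.18) = 230.5
  D: 0 + 1(224.5) = 224.5
  E: 0 + 2(21.18) = 42.36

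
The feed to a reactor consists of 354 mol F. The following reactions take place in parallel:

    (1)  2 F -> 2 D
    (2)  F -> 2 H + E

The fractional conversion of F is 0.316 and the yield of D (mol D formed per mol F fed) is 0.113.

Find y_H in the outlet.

Yield of D: 2ξ₁ / 354 = 0.113 → ξ₁ = 20 mol.
Conversion of F: 2ξ₁ + 1ξ₂ = 0.316 × 354 = 111.9 → ξ₂ = 71.86 mol.
Outlet amounts (n = n₀ + Σ ν·ξ):
  F: 354 − 2(20) − 1(71.86) = 242.1
  D: 0 + 2(20) = 40
  H: 0 + 2(71.86) = 143.7
  E: 0 + 1(71.86) = 71.86
Total out = 497.7 mol; y_H = 143.7 / 497.7 = 0.2888.

0.289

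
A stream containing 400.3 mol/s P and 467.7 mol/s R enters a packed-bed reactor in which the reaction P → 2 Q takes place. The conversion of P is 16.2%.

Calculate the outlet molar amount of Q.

130 mol/s

P reacted = 0.162 × 400.3 = 64.85 mol/s; ν_P = −1, so ξ = 64.85/1 = 64.85 mol/s.
Outlet amounts (n = n₀ + ν ξ):
  P: 400.3 − 1(64.85) = 335.5
  Q: 0 + 2(64.85) = 129.7
  R: 467.7 (inert)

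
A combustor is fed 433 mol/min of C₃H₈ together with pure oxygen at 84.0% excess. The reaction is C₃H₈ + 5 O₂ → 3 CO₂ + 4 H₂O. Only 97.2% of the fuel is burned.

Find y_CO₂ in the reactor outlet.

Stoichiometric O₂ = 5 × 433 = 2165 mol/min; O₂ fed = 2165 × 1.840 = 3984 mol/min.
Fuel reacted = 0.972 × 433 → ξ = 420.9 mol/min.
Outlet (n = n₀ + ν ξ):
  C₃H₈: 433 − 1(420.9) = 12.12
  O₂: 3984 − 5(420.9) = 1879
  CO₂: 0 + 3(420.9) = 1263
  H₂O: 0 + 4(420.9) = 1684
Total out = 4837 mol/min; y_CO₂ = 1263 / 4837 = 0.261.

0.261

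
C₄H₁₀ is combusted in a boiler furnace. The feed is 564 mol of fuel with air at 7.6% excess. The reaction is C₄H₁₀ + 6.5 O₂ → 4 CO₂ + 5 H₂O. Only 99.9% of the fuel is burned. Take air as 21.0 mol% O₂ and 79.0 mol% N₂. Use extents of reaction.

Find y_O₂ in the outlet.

Stoichiometric O₂ = 6.5 × 564 = 3666 mol; O₂ fed = 3666 × 1.076 = 3945 mol.
N₂ fed = 3945 × 79/21 = 14840 mol.
Fuel reacted = 0.999 × 564 → ξ = 563.4 mol.
Outlet (n = n₀ + ν ξ):
  C₄H₁₀: 564 − 1(563.4) = 0.564
  O₂: 3945 − 6.5(563.4) = 282.3
  N₂: 14840 (inert)
  CO₂: 0 + 4(563.4) = 2254
  H₂O: 0 + 5(563.4) = 2817
Total out = 20190 mol; y_O₂ = 282.3 / 20190 = 0.01398.

0.014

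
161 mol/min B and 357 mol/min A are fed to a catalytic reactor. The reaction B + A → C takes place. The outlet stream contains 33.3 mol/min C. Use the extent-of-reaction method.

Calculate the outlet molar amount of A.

324 mol/min

For C: n = n₀ + 1ξ → 33.3 = 0 + 1ξ, giving ξ = 33.3 mol/min.
Outlet amounts (n = n₀ + ν ξ):
  B: 161 − 1(33.3) = 127.7
  A: 357 − 1(33.3) = 323.7
  C: 0 + 1(33.3) = 33.3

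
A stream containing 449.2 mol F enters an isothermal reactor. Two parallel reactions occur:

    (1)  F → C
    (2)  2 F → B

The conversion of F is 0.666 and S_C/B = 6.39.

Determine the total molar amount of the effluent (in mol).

Conversion of F: F consumed = 0.666 × 449.2 = 299.2 mol = 1ξ₁ + 2ξ₂.
Selectivity: 1ξ₁ / (1ξ₂) = 6.39 → ξ₁ = 6.39 ξ₂.
Substitute: (1·6.39 + 2) ξ₂ = 299.2 → ξ₂ = 35.66 mol, ξ₁ = 227.9 mol.
Outlet amounts (n = n₀ + Σ ν·ξ):
  F: 449.2 − 1(227.9) − 2(35.66) = 150
  C: 0 + 1(227.9) = 227.9
  B: 0 + 1(35.66) = 35.66
Total out = 150 + 227.9 + 35.66 = 413.5 mol.

414 mol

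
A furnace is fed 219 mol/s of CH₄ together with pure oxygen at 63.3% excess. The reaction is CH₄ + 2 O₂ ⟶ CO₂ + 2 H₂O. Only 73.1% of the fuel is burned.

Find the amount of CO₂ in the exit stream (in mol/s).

160 mol/s

Stoichiometric O₂ = 2 × 219 = 438 mol/s; O₂ fed = 438 × 1.633 = 715.3 mol/s.
Fuel reacted = 0.731 × 219 → ξ = 160.1 mol/s.
Outlet (n = n₀ + ν ξ):
  CH₄: 219 − 1(160.1) = 58.91
  O₂: 715.3 − 2(160.1) = 395.1
  CO₂: 0 + 1(160.1) = 160.1
  H₂O: 0 + 2(160.1) = 320.2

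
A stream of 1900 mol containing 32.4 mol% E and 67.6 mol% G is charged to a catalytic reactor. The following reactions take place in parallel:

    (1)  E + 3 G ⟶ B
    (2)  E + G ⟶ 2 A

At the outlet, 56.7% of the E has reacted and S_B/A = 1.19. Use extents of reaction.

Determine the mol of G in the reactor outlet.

Conversion of E: E consumed = 0.567 × 615.6 = 349 mol = 1ξ₁ + 1ξ₂.
Selectivity: 1ξ₁ / (2ξ₂) = 1.19 → ξ₁ = 2.38 ξ₂.
Substitute: (1·2.38 + 1) ξ₂ = 349 → ξ₂ = 103.3 mol, ξ₁ = 245.8 mol.
Outlet amounts (n = n₀ + Σ ν·ξ):
  E: 615.6 − 1(245.8) − 1(103.3) = 266.6
  G: 1284 − 3(245.8) − 1(103.3) = 443.8
  B: 0 + 1(245.8) = 245.8
  A: 0 + 2(103.3) = 206.5

444 mol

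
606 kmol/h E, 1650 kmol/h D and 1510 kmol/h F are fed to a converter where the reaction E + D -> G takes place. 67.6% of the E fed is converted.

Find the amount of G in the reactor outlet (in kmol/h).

E reacted = 0.676 × 606 = 409.7 kmol/h; ν_E = −1, so ξ = 409.7/1 = 409.7 kmol/h.
Outlet amounts (n = n₀ + ν ξ):
  E: 606 − 1(409.7) = 196.3
  D: 1650 − 1(409.7) = 1240
  G: 0 + 1(409.7) = 409.7
  F: 1510 (inert)

410 kmol/h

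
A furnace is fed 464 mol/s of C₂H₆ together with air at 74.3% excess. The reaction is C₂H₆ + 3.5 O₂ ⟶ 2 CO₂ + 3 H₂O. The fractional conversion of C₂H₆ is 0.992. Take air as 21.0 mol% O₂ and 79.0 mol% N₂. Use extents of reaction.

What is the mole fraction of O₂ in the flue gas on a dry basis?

0.0953

Stoichiometric O₂ = 3.5 × 464 = 1624 mol/s; O₂ fed = 1624 × 1.743 = 2831 mol/s.
N₂ fed = 2831 × 79/21 = 10650 mol/s.
Fuel reacted = 0.992 × 464 → ξ = 460.3 mol/s.
Outlet (n = n₀ + ν ξ):
  C₂H₆: 464 − 1(460.3) = 3.712
  O₂: 2831 − 3.5(460.3) = 1220
  N₂: 10650 (inert)
  CO₂: 0 + 2(460.3) = 920.6
  H₂O: 0 + 3(460.3) = 1381
Dry total = 12790 mol/s; y_O₂ (dry) = 1220 / 12790 = 0.09534.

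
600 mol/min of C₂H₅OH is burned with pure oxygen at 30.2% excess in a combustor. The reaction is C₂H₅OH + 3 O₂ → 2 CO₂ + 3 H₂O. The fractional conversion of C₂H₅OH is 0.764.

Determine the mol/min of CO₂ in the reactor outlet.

917 mol/min

Stoichiometric O₂ = 3 × 600 = 1800 mol/min; O₂ fed = 1800 × 1.302 = 2344 mol/min.
Fuel reacted = 0.764 × 600 → ξ = 458.4 mol/min.
Outlet (n = n₀ + ν ξ):
  C₂H₅OH: 600 − 1(458.4) = 141.6
  O₂: 2344 − 3(458.4) = 968.4
  CO₂: 0 + 2(458.4) = 916.8
  H₂O: 0 + 3(458.4) = 1375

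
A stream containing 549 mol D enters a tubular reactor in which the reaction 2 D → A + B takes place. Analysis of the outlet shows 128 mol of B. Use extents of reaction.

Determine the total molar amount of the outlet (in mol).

549 mol

For B: n = n₀ + 1ξ → 128 = 0 + 1ξ, giving ξ = 128 mol.
Outlet amounts (n = n₀ + ν ξ):
  D: 549 − 2(128) = 293
  A: 0 + 1(128) = 128
  B: 0 + 1(128) = 128
Total out = 293 + 128 + 128 = 549 mol.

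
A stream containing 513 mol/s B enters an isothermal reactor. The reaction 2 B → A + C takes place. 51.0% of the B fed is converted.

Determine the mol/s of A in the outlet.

131 mol/s

B reacted = 0.51 × 513 = 261.6 mol/s; ν_B = −2, so ξ = 261.6/2 = 130.8 mol/s.
Outlet amounts (n = n₀ + ν ξ):
  B: 513 − 2(130.8) = 251.4
  A: 0 + 1(130.8) = 130.8
  C: 0 + 1(130.8) = 130.8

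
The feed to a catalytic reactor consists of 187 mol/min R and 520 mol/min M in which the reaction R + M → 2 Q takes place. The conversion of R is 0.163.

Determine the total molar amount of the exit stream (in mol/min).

707 mol/min

R reacted = 0.163 × 187 = 30.48 mol/min; ν_R = −1, so ξ = 30.48/1 = 30.48 mol/min.
Outlet amounts (n = n₀ + ν ξ):
  R: 187 − 1(30.48) = 156.5
  M: 520 − 1(30.48) = 489.5
  Q: 0 + 2(30.48) = 60.96
Total out = 156.5 + 489.5 + 60.96 = 707 mol/min.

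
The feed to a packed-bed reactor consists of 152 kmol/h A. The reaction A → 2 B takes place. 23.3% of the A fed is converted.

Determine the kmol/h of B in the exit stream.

70.8 kmol/h

A reacted = 0.233 × 152 = 35.42 kmol/h; ν_A = −1, so ξ = 35.42/1 = 35.42 kmol/h.
Outlet amounts (n = n₀ + ν ξ):
  A: 152 − 1(35.42) = 116.6
  B: 0 + 2(35.42) = 70.83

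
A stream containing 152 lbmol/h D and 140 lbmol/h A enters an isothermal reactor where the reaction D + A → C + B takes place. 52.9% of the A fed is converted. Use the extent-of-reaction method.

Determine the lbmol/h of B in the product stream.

74.1 lbmol/h

A reacted = 0.529 × 140 = 74.06 lbmol/h; ν_A = −1, so ξ = 74.06/1 = 74.06 lbmol/h.
Outlet amounts (n = n₀ + ν ξ):
  D: 152 − 1(74.06) = 77.94
  A: 140 − 1(74.06) = 65.94
  C: 0 + 1(74.06) = 74.06
  B: 0 + 1(74.06) = 74.06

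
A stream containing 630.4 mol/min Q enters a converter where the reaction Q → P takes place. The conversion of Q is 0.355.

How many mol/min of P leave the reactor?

224 mol/min

Q reacted = 0.355 × 630.4 = 223.8 mol/min; ν_Q = −1, so ξ = 223.8/1 = 223.8 mol/min.
Outlet amounts (n = n₀ + ν ξ):
  Q: 630.4 − 1(223.8) = 406.6
  P: 0 + 1(223.8) = 223.8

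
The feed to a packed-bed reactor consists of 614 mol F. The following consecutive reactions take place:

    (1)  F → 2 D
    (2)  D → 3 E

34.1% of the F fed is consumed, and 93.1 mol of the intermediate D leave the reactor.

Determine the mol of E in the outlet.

977 mol

Conversion of F: F consumed = 1ξ₁ = 0.341 × 614 → ξ₁ = 209.4 mol.
D balance: n_D = 0 + 2ξ₁ − 1ξ₂ = 93.1 → ξ₂ = (2·209.4 − 93.1)/1 = 325.6 mol.
Outlet amounts (n = n₀ + Σ ν·ξ):
  F: 614 − 1(209.4) = 404.6
  D: 0 + 2(209.4) − 1(325.6) = 93.1
  E: 0 + 3(325.6) = 976.9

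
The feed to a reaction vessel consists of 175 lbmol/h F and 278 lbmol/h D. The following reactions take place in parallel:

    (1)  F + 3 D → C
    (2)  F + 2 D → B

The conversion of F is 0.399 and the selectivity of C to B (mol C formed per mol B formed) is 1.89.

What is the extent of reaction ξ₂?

Conversion of F: F consumed = 0.399 × 175 = 69.83 lbmol/h = 1ξ₁ + 1ξ₂.
Selectivity: 1ξ₁ / (1ξ₂) = 1.89 → ξ₁ = 1.89 ξ₂.
Substitute: (1·1.89 + 1) ξ₂ = 69.83 → ξ₂ = 24.16 lbmol/h, ξ₁ = 45.66 lbmol/h.
Outlet amounts (n = n₀ + Σ ν·ξ):
  F: 175 − 1(45.66) − 1(24.16) = 105.2
  D: 278 − 3(45.66) − 2(24.16) = 92.69
  C: 0 + 1(45.66) = 45.66
  B: 0 + 1(24.16) = 24.16

ξ₂ = 24.2 lbmol/h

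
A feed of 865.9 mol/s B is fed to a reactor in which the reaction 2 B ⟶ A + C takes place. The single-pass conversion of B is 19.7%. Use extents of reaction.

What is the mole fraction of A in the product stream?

B reacted = 0.197 × 865.9 = 170.6 mol/s; ν_B = −2, so ξ = 170.6/2 = 85.29 mol/s.
Outlet amounts (n = n₀ + ν ξ):
  B: 865.9 − 2(85.29) = 695.3
  A: 0 + 1(85.29) = 85.29
  C: 0 + 1(85.29) = 85.29
Total out = 865.9 mol/s; y_A = 85.29 / 865.9 = 0.0985.

0.0985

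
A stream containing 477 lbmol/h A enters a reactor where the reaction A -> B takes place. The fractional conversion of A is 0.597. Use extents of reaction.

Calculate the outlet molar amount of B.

285 lbmol/h

A reacted = 0.597 × 477 = 284.8 lbmol/h; ν_A = −1, so ξ = 284.8/1 = 284.8 lbmol/h.
Outlet amounts (n = n₀ + ν ξ):
  A: 477 − 1(284.8) = 192.2
  B: 0 + 1(284.8) = 284.8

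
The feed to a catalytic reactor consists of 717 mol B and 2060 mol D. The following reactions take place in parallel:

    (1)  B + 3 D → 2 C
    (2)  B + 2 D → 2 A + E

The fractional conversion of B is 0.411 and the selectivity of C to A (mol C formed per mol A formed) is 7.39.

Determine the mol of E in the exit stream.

Conversion of B: B consumed = 0.411 × 717 = 294.7 mol = 1ξ₁ + 1ξ₂.
Selectivity: 2ξ₁ / (2ξ₂) = 7.39 → ξ₁ = 7.39 ξ₂.
Substitute: (1·7.39 + 1) ξ₂ = 294.7 → ξ₂ = 35.12 mol, ξ₁ = 259.6 mol.
Outlet amounts (n = n₀ + Σ ν·ξ):
  B: 717 − 1(259.6) − 1(35.12) = 422.3
  D: 2060 − 3(259.6) − 2(35.12) = 1211
  C: 0 + 2(259.6) = 519.1
  A: 0 + 2(35.12) = 70.25
  E: 0 + 1(35.12) = 35.12

35.1 mol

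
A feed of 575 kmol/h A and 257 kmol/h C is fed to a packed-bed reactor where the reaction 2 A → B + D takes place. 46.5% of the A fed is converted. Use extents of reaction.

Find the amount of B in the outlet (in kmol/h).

134 kmol/h

A reacted = 0.465 × 575 = 267.4 kmol/h; ν_A = −2, so ξ = 267.4/2 = 133.7 kmol/h.
Outlet amounts (n = n₀ + ν ξ):
  A: 575 − 2(133.7) = 307.6
  B: 0 + 1(133.7) = 133.7
  D: 0 + 1(133.7) = 133.7
  C: 257 (inert)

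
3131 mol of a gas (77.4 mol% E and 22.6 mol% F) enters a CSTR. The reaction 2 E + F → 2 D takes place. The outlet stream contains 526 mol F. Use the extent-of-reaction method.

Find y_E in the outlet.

0.699

For F: n = n₀ − 1ξ → 526 = 707.6 − 1ξ, giving ξ = 181.6 mol.
Outlet amounts (n = n₀ + ν ξ):
  E: 2423 − 2(181.6) = 2060
  F: 707.6 − 1(181.6) = 526
  D: 0 + 2(181.6) = 363.2
Total out = 2949 mol; y_E = 2060 / 2949 = 0.6985.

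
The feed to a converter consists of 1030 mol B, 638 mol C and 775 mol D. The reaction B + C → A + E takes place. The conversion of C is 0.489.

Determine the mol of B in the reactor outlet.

C reacted = 0.489 × 638 = 312 mol; ν_C = −1, so ξ = 312/1 = 312 mol.
Outlet amounts (n = n₀ + ν ξ):
  B: 1030 − 1(312) = 718
  C: 638 − 1(312) = 326
  A: 0 + 1(312) = 312
  E: 0 + 1(312) = 312
  D: 775 (inert)

718 mol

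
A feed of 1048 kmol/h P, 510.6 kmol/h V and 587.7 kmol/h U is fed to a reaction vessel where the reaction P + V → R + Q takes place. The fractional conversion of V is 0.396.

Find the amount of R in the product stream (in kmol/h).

V reacted = 0.396 × 510.6 = 202.2 kmol/h; ν_V = −1, so ξ = 202.2/1 = 202.2 kmol/h.
Outlet amounts (n = n₀ + ν ξ):
  P: 1048 − 1(202.2) = 845.8
  V: 510.6 − 1(202.2) = 308.4
  R: 0 + 1(202.2) = 202.2
  Q: 0 + 1(202.2) = 202.2
  U: 587.7 (inert)

202 kmol/h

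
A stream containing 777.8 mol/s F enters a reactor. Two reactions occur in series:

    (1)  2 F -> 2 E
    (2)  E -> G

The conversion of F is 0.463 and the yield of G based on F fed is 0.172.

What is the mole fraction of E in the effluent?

0.291

Conversion of F: F consumed = 2ξ₁ = 0.463 × 777.8 → ξ₁ = 180.1 mol/s.
Yield of G: 1ξ₂ / 777.8 = 0.172 → ξ₂ = 133.8 mol/s.
Outlet amounts (n = n₀ + Σ ν·ξ):
  F: 777.8 − 2(180.1) = 417.7
  E: 0 + 2(180.1) − 1(133.8) = 226.3
  G: 0 + 1(133.8) = 133.8
Total out = 777.8 mol/s; y_E = 226.3 / 777.8 = 0.291.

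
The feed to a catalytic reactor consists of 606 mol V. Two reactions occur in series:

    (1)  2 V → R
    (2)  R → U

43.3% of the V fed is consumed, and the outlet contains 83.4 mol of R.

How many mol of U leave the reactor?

47.8 mol

Conversion of V: V consumed = 2ξ₁ = 0.433 × 606 → ξ₁ = 131.2 mol.
R balance: n_R = 0 + 1ξ₁ − 1ξ₂ = 83.4 → ξ₂ = (1·131.2 − 83.4)/1 = 47.8 mol.
Outlet amounts (n = n₀ + Σ ν·ξ):
  V: 606 − 2(131.2) = 343.6
  R: 0 + 1(131.2) − 1(47.8) = 83.4
  U: 0 + 1(47.8) = 47.8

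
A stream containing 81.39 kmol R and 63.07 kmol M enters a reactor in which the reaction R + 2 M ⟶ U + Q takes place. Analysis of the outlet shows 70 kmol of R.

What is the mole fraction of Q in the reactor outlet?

0.0856

For R: n = n₀ − 1ξ → 70 = 81.39 − 1ξ, giving ξ = 11.39 kmol.
Outlet amounts (n = n₀ + ν ξ):
  R: 81.39 − 1(11.39) = 70
  M: 63.07 − 2(11.39) = 40.29
  U: 0 + 1(11.39) = 11.39
  Q: 0 + 1(11.39) = 11.39
Total out = 133.1 kmol; y_Q = 11.39 / 133.1 = 0.08559.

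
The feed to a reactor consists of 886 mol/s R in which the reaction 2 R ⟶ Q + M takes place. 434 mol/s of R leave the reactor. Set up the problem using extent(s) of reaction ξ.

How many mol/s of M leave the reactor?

For R: n = n₀ − 2ξ → 434 = 886 − 2ξ, giving ξ = 226 mol/s.
Outlet amounts (n = n₀ + ν ξ):
  R: 886 − 2(226) = 434
  Q: 0 + 1(226) = 226
  M: 0 + 1(226) = 226

226 mol/s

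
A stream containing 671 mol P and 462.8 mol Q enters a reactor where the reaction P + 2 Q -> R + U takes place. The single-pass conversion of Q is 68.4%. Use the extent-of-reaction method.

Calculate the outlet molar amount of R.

158 mol

Q reacted = 0.684 × 462.8 = 316.6 mol; ν_Q = −2, so ξ = 316.6/2 = 158.3 mol.
Outlet amounts (n = n₀ + ν ξ):
  P: 671 − 1(158.3) = 512.7
  Q: 462.8 − 2(158.3) = 146.2
  R: 0 + 1(158.3) = 158.3
  U: 0 + 1(158.3) = 158.3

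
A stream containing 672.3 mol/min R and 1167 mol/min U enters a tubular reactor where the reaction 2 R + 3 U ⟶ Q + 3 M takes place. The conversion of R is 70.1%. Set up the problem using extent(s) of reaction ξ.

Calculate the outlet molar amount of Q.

236 mol/min

R reacted = 0.701 × 672.3 = 471.3 mol/min; ν_R = −2, so ξ = 471.3/2 = 235.6 mol/min.
Outlet amounts (n = n₀ + ν ξ):
  R: 672.3 − 2(235.6) = 201
  U: 1167 − 3(235.6) = 460.1
  Q: 0 + 1(235.6) = 235.6
  M: 0 + 3(235.6) = 706.9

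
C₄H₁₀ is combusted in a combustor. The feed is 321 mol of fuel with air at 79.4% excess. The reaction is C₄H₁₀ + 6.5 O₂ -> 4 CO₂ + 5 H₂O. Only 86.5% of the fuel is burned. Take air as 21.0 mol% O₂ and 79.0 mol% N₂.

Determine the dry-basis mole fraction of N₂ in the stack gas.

0.82

Stoichiometric O₂ = 6.5 × 321 = 2086 mol; O₂ fed = 2086 × 1.794 = 3743 mol.
N₂ fed = 3743 × 79/21 = 14080 mol.
Fuel reacted = 0.865 × 321 → ξ = 277.7 mol.
Outlet (n = n₀ + ν ξ):
  C₄H₁₀: 321 − 1(277.7) = 43.33
  O₂: 3743 − 6.5(277.7) = 1938
  N₂: 14080 (inert)
  CO₂: 0 + 4(277.7) = 1111
  H₂O: 0 + 5(277.7) = 1388
Dry total = 17170 mol; y_N₂ (dry) = 14080 / 17170 = 0.8199.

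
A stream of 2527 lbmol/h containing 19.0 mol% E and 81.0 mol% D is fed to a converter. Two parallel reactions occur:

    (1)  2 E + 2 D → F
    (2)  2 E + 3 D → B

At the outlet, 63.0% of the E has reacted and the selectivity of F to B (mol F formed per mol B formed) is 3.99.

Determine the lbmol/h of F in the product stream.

121 lbmol/h

Conversion of E: E consumed = 0.63 × 480.1 = 302.5 lbmol/h = 2ξ₁ + 2ξ₂.
Selectivity: 1ξ₁ / (1ξ₂) = 3.99 → ξ₁ = 3.99 ξ₂.
Substitute: (2·3.99 + 2) ξ₂ = 302.5 → ξ₂ = 30.31 lbmol/h, ξ₁ = 120.9 lbmol/h.
Outlet amounts (n = n₀ + Σ ν·ξ):
  E: 480.1 − 2(120.9) − 2(30.31) = 177.6
  D: 2047 − 2(120.9) − 3(30.31) = 1714
  F: 0 + 1(120.9) = 120.9
  B: 0 + 1(30.31) = 30.31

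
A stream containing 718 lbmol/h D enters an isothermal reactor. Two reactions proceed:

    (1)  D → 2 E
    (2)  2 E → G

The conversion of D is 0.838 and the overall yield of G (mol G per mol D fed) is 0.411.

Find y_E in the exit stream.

Conversion of D: D consumed = 1ξ₁ = 0.838 × 718 → ξ₁ = 601.7 lbmol/h.
Yield of G: 1ξ₂ / 718 = 0.411 → ξ₂ = 295.1 lbmol/h.
Outlet amounts (n = n₀ + Σ ν·ξ):
  D: 718 − 1(601.7) = 116.3
  E: 0 + 2(601.7) − 2(295.1) = 613.2
  G: 0 + 1(295.1) = 295.1
Total out = 1025 lbmol/h; y_E = 613.2 / 1025 = 0.5985.

0.598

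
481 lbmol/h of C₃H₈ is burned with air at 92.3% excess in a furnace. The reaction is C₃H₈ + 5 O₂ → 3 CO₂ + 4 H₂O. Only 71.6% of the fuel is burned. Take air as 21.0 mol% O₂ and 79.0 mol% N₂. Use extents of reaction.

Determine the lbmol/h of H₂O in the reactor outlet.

1380 lbmol/h

Stoichiometric O₂ = 5 × 481 = 2405 lbmol/h; O₂ fed = 2405 × 1.923 = 4625 lbmol/h.
N₂ fed = 4625 × 79/21 = 17400 lbmol/h.
Fuel reacted = 0.716 × 481 → ξ = 344.4 lbmol/h.
Outlet (n = n₀ + ν ξ):
  C₃H₈: 481 − 1(344.4) = 136.6
  O₂: 4625 − 5(344.4) = 2903
  N₂: 17400 (inert)
  CO₂: 0 + 3(344.4) = 1033
  H₂O: 0 + 4(344.4) = 1378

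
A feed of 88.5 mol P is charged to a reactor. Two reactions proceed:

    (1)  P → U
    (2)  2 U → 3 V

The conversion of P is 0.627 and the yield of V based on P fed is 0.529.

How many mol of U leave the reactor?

Conversion of P: P consumed = 1ξ₁ = 0.627 × 88.5 → ξ₁ = 55.49 mol.
Yield of V: 3ξ₂ / 88.5 = 0.529 → ξ₂ = 15.61 mol.
Outlet amounts (n = n₀ + Σ ν·ξ):
  P: 88.5 − 1(55.49) = 33.01
  U: 0 + 1(55.49) − 2(15.61) = 24.28
  V: 0 + 3(15.61) = 46.82

24.3 mol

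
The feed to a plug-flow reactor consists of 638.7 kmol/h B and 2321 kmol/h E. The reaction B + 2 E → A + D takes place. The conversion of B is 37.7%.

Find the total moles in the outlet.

2720 kmol/h

B reacted = 0.377 × 638.7 = 240.8 kmol/h; ν_B = −1, so ξ = 240.8/1 = 240.8 kmol/h.
Outlet amounts (n = n₀ + ν ξ):
  B: 638.7 − 1(240.8) = 397.9
  E: 2321 − 2(240.8) = 1839
  A: 0 + 1(240.8) = 240.8
  D: 0 + 1(240.8) = 240.8
Total out = 397.9 + 1839 + 240.8 + 240.8 = 2719 kmol/h.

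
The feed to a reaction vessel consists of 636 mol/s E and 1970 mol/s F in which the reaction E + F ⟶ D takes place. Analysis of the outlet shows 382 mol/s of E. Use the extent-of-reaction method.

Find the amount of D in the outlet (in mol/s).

For E: n = n₀ − 1ξ → 382 = 636 − 1ξ, giving ξ = 254 mol/s.
Outlet amounts (n = n₀ + ν ξ):
  E: 636 − 1(254) = 382
  F: 1970 − 1(254) = 1716
  D: 0 + 1(254) = 254

254 mol/s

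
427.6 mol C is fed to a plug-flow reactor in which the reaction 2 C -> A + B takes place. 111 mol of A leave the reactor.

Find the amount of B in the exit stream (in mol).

111 mol

For A: n = n₀ + 1ξ → 111 = 0 + 1ξ, giving ξ = 111 mol.
Outlet amounts (n = n₀ + ν ξ):
  C: 427.6 − 2(111) = 205.6
  A: 0 + 1(111) = 111
  B: 0 + 1(111) = 111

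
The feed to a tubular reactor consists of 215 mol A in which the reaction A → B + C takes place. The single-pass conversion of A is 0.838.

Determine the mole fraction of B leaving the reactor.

0.456

A reacted = 0.838 × 215 = 180.2 mol; ν_A = −1, so ξ = 180.2/1 = 180.2 mol.
Outlet amounts (n = n₀ + ν ξ):
  A: 215 − 1(180.2) = 34.83
  B: 0 + 1(180.2) = 180.2
  C: 0 + 1(180.2) = 180.2
Total out = 395.2 mol; y_B = 180.2 / 395.2 = 0.4559.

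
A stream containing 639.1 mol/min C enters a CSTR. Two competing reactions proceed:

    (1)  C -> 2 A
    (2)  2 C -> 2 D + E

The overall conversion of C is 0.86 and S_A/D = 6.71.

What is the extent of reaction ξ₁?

ξ₁ = 423 mol/min

Conversion of C: C consumed = 0.86 × 639.1 = 549.6 mol/min = 1ξ₁ + 2ξ₂.
Selectivity: 2ξ₁ / (2ξ₂) = 6.71 → ξ₁ = 6.71 ξ₂.
Substitute: (1·6.71 + 2) ξ₂ = 549.6 → ξ₂ = 63.1 mol/min, ξ₁ = 423.4 mol/min.
Outlet amounts (n = n₀ + Σ ν·ξ):
  C: 639.1 − 1(423.4) − 2(63.1) = 89.47
  A: 0 + 2(423.4) = 846.8
  D: 0 + 2(63.1) = 126.2
  E: 0 + 1(63.1) = 63.1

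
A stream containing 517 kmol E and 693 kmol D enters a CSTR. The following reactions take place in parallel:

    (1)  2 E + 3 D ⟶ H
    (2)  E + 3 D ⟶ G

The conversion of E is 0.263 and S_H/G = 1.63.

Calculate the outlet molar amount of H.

Conversion of E: E consumed = 0.263 × 517 = 136 kmol = 2ξ₁ + 1ξ₂.
Selectivity: 1ξ₁ / (1ξ₂) = 1.63 → ξ₁ = 1.63 ξ₂.
Substitute: (2·1.63 + 1) ξ₂ = 136 → ξ₂ = 31.92 kmol, ξ₁ = 52.03 kmol.
Outlet amounts (n = n₀ + Σ ν·ξ):
  E: 517 − 2(52.03) − 1(31.92) = 381
  D: 693 − 3(52.03) − 3(31.92) = 441.2
  H: 0 + 1(52.03) = 52.03
  G: 0 + 1(31.92) = 31.92

52 kmol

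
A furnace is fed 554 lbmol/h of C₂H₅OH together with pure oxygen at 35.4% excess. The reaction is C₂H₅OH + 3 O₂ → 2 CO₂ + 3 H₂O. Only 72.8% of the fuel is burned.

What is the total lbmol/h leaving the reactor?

Stoichiometric O₂ = 3 × 554 = 1662 lbmol/h; O₂ fed = 1662 × 1.354 = 2250 lbmol/h.
Fuel reacted = 0.728 × 554 → ξ = 403.3 lbmol/h.
Outlet (n = n₀ + ν ξ):
  C₂H₅OH: 554 − 1(403.3) = 150.7
  O₂: 2250 − 3(403.3) = 1040
  CO₂: 0 + 2(403.3) = 806.6
  H₂O: 0 + 3(403.3) = 1210
Total out = 150.7 + 1040 + 806.6 + 1210 = 3208 lbmol/h.

3210 lbmol/h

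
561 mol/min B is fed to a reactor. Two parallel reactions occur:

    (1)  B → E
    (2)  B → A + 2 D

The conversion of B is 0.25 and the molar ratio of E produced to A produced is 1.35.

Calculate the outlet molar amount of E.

80.6 mol/min

Conversion of B: B consumed = 0.25 × 561 = 140.2 mol/min = 1ξ₁ + 1ξ₂.
Selectivity: 1ξ₁ / (1ξ₂) = 1.35 → ξ₁ = 1.35 ξ₂.
Substitute: (1·1.35 + 1) ξ₂ = 140.2 → ξ₂ = 59.68 mol/min, ξ₁ = 80.57 mol/min.
Outlet amounts (n = n₀ + Σ ν·ξ):
  B: 561 − 1(80.57) − 1(59.68) = 420.8
  E: 0 + 1(80.57) = 80.57
  A: 0 + 1(59.68) = 59.68
  D: 0 + 2(59.68) = 119.4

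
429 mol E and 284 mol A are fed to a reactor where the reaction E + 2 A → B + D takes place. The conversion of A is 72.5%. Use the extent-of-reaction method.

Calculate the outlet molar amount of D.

A reacted = 0.725 × 284 = 205.9 mol; ν_A = −2, so ξ = 205.9/2 = 103 mol.
Outlet amounts (n = n₀ + ν ξ):
  E: 429 − 1(103) = 326.1
  A: 284 − 2(103) = 78.1
  B: 0 + 1(103) = 103
  D: 0 + 1(103) = 103

103 mol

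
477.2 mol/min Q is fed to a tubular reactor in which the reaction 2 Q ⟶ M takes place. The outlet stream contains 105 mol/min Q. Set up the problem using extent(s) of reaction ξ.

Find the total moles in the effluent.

For Q: n = n₀ − 2ξ → 105 = 477.2 − 2ξ, giving ξ = 186.1 mol/min.
Outlet amounts (n = n₀ + ν ξ):
  Q: 477.2 − 2(186.1) = 105
  M: 0 + 1(186.1) = 186.1
Total out = 105 + 186.1 = 291.1 mol/min.

291 mol/min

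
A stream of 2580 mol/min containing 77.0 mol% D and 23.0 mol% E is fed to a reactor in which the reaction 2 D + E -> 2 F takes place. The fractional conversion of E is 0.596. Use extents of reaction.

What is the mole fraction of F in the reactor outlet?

0.318

E reacted = 0.596 × 593.4 = 353.7 mol/min; ν_E = −1, so ξ = 353.7/1 = 353.7 mol/min.
Outlet amounts (n = n₀ + ν ξ):
  D: 1987 − 2(353.7) = 1279
  E: 593.4 − 1(353.7) = 239.7
  F: 0 + 2(353.7) = 707.3
Total out = 2226 mol/min; y_F = 707.3 / 2226 = 0.3177.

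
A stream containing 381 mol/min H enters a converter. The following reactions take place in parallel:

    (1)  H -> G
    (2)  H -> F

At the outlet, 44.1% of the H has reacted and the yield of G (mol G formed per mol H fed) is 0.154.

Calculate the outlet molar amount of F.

109 mol/min

Yield of G: 1ξ₁ / 381 = 0.154 → ξ₁ = 58.67 mol/min.
Conversion of H: 1ξ₁ + 1ξ₂ = 0.441 × 381 = 168 → ξ₂ = 109.3 mol/min.
Outlet amounts (n = n₀ + Σ ν·ξ):
  H: 381 − 1(58.67) − 1(109.3) = 213
  G: 0 + 1(58.67) = 58.67
  F: 0 + 1(109.3) = 109.3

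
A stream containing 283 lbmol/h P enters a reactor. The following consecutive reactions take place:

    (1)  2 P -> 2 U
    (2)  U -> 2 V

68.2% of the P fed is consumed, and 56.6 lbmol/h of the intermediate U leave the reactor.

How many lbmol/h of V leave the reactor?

Conversion of P: P consumed = 2ξ₁ = 0.682 × 283 → ξ₁ = 96.5 lbmol/h.
U balance: n_U = 0 + 2ξ₁ − 1ξ₂ = 56.6 → ξ₂ = (2·96.5 − 56.6)/1 = 136.4 lbmol/h.
Outlet amounts (n = n₀ + Σ ν·ξ):
  P: 283 − 2(96.5) = 89.99
  U: 0 + 2(96.5) − 1(136.4) = 56.6
  V: 0 + 2(136.4) = 272.8

273 lbmol/h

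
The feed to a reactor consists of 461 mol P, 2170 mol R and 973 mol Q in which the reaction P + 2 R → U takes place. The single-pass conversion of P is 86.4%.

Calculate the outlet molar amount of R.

1370 mol

P reacted = 0.864 × 461 = 398.3 mol; ν_P = −1, so ξ = 398.3/1 = 398.3 mol.
Outlet amounts (n = n₀ + ν ξ):
  P: 461 − 1(398.3) = 62.7
  R: 2170 − 2(398.3) = 1373
  U: 0 + 1(398.3) = 398.3
  Q: 973 (inert)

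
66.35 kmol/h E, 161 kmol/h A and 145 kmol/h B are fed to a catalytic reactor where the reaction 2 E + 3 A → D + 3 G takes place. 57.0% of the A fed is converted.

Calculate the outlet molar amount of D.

A reacted = 0.57 × 161 = 91.77 kmol/h; ν_A = −3, so ξ = 91.77/3 = 30.59 kmol/h.
Outlet amounts (n = n₀ + ν ξ):
  E: 66.35 − 2(30.59) = 5.17
  A: 161 − 3(30.59) = 69.23
  D: 0 + 1(30.59) = 30.59
  G: 0 + 3(30.59) = 91.77
  B: 145 (inert)

30.6 kmol/h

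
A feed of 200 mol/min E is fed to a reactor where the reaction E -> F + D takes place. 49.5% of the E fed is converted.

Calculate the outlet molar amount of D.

E reacted = 0.495 × 200 = 99 mol/min; ν_E = −1, so ξ = 99/1 = 99 mol/min.
Outlet amounts (n = n₀ + ν ξ):
  E: 200 − 1(99) = 101
  F: 0 + 1(99) = 99
  D: 0 + 1(99) = 99

99 mol/min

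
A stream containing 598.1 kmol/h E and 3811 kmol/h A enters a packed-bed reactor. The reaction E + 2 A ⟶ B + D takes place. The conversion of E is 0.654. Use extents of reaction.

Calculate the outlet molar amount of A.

3030 kmol/h

E reacted = 0.654 × 598.1 = 391.2 kmol/h; ν_E = −1, so ξ = 391.2/1 = 391.2 kmol/h.
Outlet amounts (n = n₀ + ν ξ):
  E: 598.1 − 1(391.2) = 206.9
  A: 3811 − 2(391.2) = 3029
  B: 0 + 1(391.2) = 391.2
  D: 0 + 1(391.2) = 391.2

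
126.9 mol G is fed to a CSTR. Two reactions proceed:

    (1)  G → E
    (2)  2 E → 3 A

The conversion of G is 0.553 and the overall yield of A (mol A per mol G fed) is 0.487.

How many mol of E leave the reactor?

29 mol

Conversion of G: G consumed = 1ξ₁ = 0.553 × 126.9 → ξ₁ = 70.18 mol.
Yield of A: 3ξ₂ / 126.9 = 0.487 → ξ₂ = 20.6 mol.
Outlet amounts (n = n₀ + Σ ν·ξ):
  G: 126.9 − 1(70.18) = 56.72
  E: 0 + 1(70.18) − 2(20.6) = 28.98
  A: 0 + 3(20.6) = 61.8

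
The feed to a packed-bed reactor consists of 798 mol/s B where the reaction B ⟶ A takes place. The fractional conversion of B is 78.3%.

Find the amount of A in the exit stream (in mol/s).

B reacted = 0.783 × 798 = 624.8 mol/s; ν_B = −1, so ξ = 624.8/1 = 624.8 mol/s.
Outlet amounts (n = n₀ + ν ξ):
  B: 798 − 1(624.8) = 173.2
  A: 0 + 1(624.8) = 624.8

625 mol/s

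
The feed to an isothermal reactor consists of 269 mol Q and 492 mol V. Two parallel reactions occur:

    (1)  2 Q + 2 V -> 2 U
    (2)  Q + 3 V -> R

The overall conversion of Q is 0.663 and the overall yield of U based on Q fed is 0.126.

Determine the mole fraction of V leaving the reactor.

0.0842

Yield of U: 2ξ₁ / 269 = 0.126 → ξ₁ = 16.95 mol.
Conversion of Q: 2ξ₁ + 1ξ₂ = 0.663 × 269 = 178.3 → ξ₂ = 144.5 mol.
Outlet amounts (n = n₀ + Σ ν·ξ):
  Q: 269 − 2(16.95) − 1(144.5) = 90.65
  V: 492 − 2(16.95) − 3(144.5) = 24.75
  U: 0 + 2(16.95) = 33.89
  R: 0 + 1(144.5) = 144.5
Total out = 293.7 mol; y_V = 24.75 / 293.7 = 0.08425.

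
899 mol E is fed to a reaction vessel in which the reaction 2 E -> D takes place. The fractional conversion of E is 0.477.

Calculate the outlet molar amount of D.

E reacted = 0.477 × 899 = 428.8 mol; ν_E = −2, so ξ = 428.8/2 = 214.4 mol.
Outlet amounts (n = n₀ + ν ξ):
  E: 899 − 2(214.4) = 470.2
  D: 0 + 1(214.4) = 214.4

214 mol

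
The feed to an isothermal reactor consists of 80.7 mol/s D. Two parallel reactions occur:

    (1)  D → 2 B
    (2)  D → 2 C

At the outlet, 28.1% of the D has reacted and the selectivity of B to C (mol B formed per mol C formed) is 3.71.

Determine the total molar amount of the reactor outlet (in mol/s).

103 mol/s

Conversion of D: D consumed = 0.281 × 80.7 = 22.68 mol/s = 1ξ₁ + 1ξ₂.
Selectivity: 2ξ₁ / (2ξ₂) = 3.71 → ξ₁ = 3.71 ξ₂.
Substitute: (1·3.71 + 1) ξ₂ = 22.68 → ξ₂ = 4.815 mol/s, ξ₁ = 17.86 mol/s.
Outlet amounts (n = n₀ + Σ ν·ξ):
  D: 80.7 − 1(17.86) − 1(4.815) = 58.02
  B: 0 + 2(17.86) = 35.72
  C: 0 + 2(4.815) = 9.629
Total out = 58.02 + 35.72 + 9.629 = 103.4 mol/s.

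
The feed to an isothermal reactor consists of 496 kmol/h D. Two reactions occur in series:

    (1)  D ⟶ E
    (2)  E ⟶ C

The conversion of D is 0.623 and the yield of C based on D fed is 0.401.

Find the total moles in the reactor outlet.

496 kmol/h

Conversion of D: D consumed = 1ξ₁ = 0.623 × 496 → ξ₁ = 309 kmol/h.
Yield of C: 1ξ₂ / 496 = 0.401 → ξ₂ = 198.9 kmol/h.
Outlet amounts (n = n₀ + Σ ν·ξ):
  D: 496 − 1(309) = 187
  E: 0 + 1(309) − 1(198.9) = 110.1
  C: 0 + 1(198.9) = 198.9
Total out = 187 + 110.1 + 198.9 = 496 kmol/h.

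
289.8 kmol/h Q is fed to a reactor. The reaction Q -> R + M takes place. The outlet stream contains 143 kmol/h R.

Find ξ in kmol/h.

ξ = 143 kmol/h

For R: n = n₀ + 1ξ → 143 = 0 + 1ξ, giving ξ = 143 kmol/h.
Outlet amounts (n = n₀ + ν ξ):
  Q: 289.8 − 1(143) = 146.8
  R: 0 + 1(143) = 143
  M: 0 + 1(143) = 143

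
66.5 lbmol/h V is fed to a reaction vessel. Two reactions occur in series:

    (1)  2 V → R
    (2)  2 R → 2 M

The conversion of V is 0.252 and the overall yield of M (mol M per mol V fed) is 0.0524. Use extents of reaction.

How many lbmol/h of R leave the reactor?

4.89 lbmol/h

Conversion of V: V consumed = 2ξ₁ = 0.252 × 66.5 → ξ₁ = 8.379 lbmol/h.
Yield of M: 2ξ₂ / 66.5 = 0.0524 → ξ₂ = 1.742 lbmol/h.
Outlet amounts (n = n₀ + Σ ν·ξ):
  V: 66.5 − 2(8.379) = 49.74
  R: 0 + 1(8.379) − 2(1.742) = 4.894
  M: 0 + 2(1.742) = 3.485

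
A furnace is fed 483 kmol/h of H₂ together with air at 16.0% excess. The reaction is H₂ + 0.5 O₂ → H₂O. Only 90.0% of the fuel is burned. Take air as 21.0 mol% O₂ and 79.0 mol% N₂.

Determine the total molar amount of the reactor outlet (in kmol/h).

1600 kmol/h

Stoichiometric O₂ = 0.5 × 483 = 241.5 kmol/h; O₂ fed = 241.5 × 1.160 = 280.1 kmol/h.
N₂ fed = 280.1 × 79/21 = 1054 kmol/h.
Fuel reacted = 0.9 × 483 → ξ = 434.7 kmol/h.
Outlet (n = n₀ + ν ξ):
  H₂: 483 − 1(434.7) = 48.3
  O₂: 280.1 − 0.5(434.7) = 62.79
  N₂: 1054 (inert)
  H₂O: 0 + 1(434.7) = 434.7
Total out = 48.3 + 62.79 + 1054 + 434.7 = 1600 kmol/h.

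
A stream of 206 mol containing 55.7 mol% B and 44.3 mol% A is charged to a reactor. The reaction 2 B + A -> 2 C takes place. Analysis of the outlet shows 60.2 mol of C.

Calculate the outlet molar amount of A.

For C: n = n₀ + 2ξ → 60.2 = 0 + 2ξ, giving ξ = 30.1 mol.
Outlet amounts (n = n₀ + ν ξ):
  B: 114.7 − 2(30.1) = 54.54
  A: 91.26 − 1(30.1) = 61.16
  C: 0 + 2(30.1) = 60.2

61.2 mol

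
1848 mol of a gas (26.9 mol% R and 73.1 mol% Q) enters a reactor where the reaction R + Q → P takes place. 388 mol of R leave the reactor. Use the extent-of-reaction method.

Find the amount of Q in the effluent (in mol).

1240 mol

For R: n = n₀ − 1ξ → 388 = 497.1 − 1ξ, giving ξ = 109.1 mol.
Outlet amounts (n = n₀ + ν ξ):
  R: 497.1 − 1(109.1) = 388
  Q: 1351 − 1(109.1) = 1242
  P: 0 + 1(109.1) = 109.1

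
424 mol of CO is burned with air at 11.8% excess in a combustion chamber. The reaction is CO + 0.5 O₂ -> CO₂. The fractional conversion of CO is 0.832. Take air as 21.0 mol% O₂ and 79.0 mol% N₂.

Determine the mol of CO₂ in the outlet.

353 mol

Stoichiometric O₂ = 0.5 × 424 = 212 mol; O₂ fed = 212 × 1.118 = 237 mol.
N₂ fed = 237 × 79/21 = 891.6 mol.
Fuel reacted = 0.832 × 424 → ξ = 352.8 mol.
Outlet (n = n₀ + ν ξ):
  CO: 424 − 1(352.8) = 71.23
  O₂: 237 − 0.5(352.8) = 60.63
  N₂: 891.6 (inert)
  CO₂: 0 + 1(352.8) = 352.8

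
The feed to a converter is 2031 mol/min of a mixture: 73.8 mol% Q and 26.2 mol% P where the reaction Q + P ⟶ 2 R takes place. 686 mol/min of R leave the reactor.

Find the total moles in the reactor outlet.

2030 mol/min

For R: n = n₀ + 2ξ → 686 = 0 + 2ξ, giving ξ = 343 mol/min.
Outlet amounts (n = n₀ + ν ξ):
  Q: 1499 − 1(343) = 1156
  P: 532.1 − 1(343) = 189.1
  R: 0 + 2(343) = 686
Total out = 1156 + 189.1 + 686 = 2031 mol/min.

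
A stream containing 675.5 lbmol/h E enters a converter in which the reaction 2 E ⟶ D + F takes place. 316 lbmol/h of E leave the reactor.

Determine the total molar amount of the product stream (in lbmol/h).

676 lbmol/h

For E: n = n₀ − 2ξ → 316 = 675.5 − 2ξ, giving ξ = 179.8 lbmol/h.
Outlet amounts (n = n₀ + ν ξ):
  E: 675.5 − 2(179.8) = 316
  D: 0 + 1(179.8) = 179.8
  F: 0 + 1(179.8) = 179.8
Total out = 316 + 179.8 + 179.8 = 675.5 lbmol/h.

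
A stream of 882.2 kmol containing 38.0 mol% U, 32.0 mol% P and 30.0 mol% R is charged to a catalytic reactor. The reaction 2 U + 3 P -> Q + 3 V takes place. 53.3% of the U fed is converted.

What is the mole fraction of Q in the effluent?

0.113

U reacted = 0.533 × 335.2 = 178.7 kmol; ν_U = −2, so ξ = 178.7/2 = 89.34 kmol.
Outlet amounts (n = n₀ + ν ξ):
  U: 335.2 − 2(89.34) = 156.6
  P: 282.3 − 3(89.34) = 14.28
  Q: 0 + 1(89.34) = 89.34
  V: 0 + 3(89.34) = 268
  R: 264.7 (inert)
Total out = 792.9 kmol; y_Q = 89.34 / 792.9 = 0.1127.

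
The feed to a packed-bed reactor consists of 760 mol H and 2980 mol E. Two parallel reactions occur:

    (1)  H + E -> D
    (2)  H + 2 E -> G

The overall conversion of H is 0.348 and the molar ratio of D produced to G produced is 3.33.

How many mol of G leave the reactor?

Conversion of H: H consumed = 0.348 × 760 = 264.5 mol = 1ξ₁ + 1ξ₂.
Selectivity: 1ξ₁ / (1ξ₂) = 3.33 → ξ₁ = 3.33 ξ₂.
Substitute: (1·3.33 + 1) ξ₂ = 264.5 → ξ₂ = 61.08 mol, ξ₁ = 203.4 mol.
Outlet amounts (n = n₀ + Σ ν·ξ):
  H: 760 − 1(203.4) − 1(61.08) = 495.5
  E: 2980 − 1(203.4) − 2(61.08) = 2654
  D: 0 + 1(203.4) = 203.4
  G: 0 + 1(61.08) = 61.08

61.1 mol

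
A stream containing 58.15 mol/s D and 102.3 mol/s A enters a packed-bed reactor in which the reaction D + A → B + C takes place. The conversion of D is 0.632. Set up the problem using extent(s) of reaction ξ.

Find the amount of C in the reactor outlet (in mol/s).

D reacted = 0.632 × 58.15 = 36.75 mol/s; ν_D = −1, so ξ = 36.75/1 = 36.75 mol/s.
Outlet amounts (n = n₀ + ν ξ):
  D: 58.15 − 1(36.75) = 21.4
  A: 102.3 − 1(36.75) = 65.55
  B: 0 + 1(36.75) = 36.75
  C: 0 + 1(36.75) = 36.75

36.8 mol/s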